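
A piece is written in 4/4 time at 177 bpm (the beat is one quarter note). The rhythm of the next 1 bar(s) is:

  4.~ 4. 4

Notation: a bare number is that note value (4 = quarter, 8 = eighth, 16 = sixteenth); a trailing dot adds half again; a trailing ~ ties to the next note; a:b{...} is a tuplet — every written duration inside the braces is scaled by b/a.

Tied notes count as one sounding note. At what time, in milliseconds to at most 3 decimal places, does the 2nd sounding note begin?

1. 0.0ms @ 0 + 1016.949ms (3)
2. 1016.949ms @ 3 + 338.983ms (1)

note 2 onset = 3b = 1016.949ms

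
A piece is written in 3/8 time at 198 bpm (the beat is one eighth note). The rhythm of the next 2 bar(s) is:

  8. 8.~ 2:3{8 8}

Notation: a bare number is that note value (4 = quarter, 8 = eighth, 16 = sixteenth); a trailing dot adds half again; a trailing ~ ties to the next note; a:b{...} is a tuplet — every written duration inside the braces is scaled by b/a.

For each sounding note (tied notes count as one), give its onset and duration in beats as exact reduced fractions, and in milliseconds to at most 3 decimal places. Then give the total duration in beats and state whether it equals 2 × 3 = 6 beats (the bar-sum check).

1) 0.0ms=0b +454.545ms=3/2b
2) 454.545ms=3/2b +909.091ms=3b
3) 1363.636ms=9/2b +454.545ms=3/2b
Σ=6b of 6 (198bpm 3/8) — PASS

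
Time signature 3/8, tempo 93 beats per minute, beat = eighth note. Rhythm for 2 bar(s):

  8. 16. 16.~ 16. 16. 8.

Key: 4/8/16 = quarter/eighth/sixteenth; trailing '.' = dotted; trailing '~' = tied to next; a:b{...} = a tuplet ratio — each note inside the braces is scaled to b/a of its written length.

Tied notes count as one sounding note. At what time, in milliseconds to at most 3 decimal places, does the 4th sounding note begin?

note 4 onset = 15/4b = 2419.355ms

1. 0.0ms @ 0 + 967.742ms (3/2)
2. 967.742ms @ 3/2 + 483.871ms (3/4)
3. 1451.613ms @ 9/4 + 967.742ms (3/2)
4. 2419.355ms @ 15/4 + 483.871ms (3/4)
5. 2903.226ms @ 9/2 + 967.742ms (3/2)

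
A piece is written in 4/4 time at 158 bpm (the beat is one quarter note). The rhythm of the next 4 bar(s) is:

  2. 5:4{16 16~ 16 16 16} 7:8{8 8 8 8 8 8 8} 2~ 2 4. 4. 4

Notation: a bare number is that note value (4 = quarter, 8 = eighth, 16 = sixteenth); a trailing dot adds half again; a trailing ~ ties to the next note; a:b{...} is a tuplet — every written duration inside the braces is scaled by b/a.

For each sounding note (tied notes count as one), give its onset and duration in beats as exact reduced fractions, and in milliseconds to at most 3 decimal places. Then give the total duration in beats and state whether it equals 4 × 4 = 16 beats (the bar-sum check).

1) 0.0ms=0b +1139.241ms=3b
2) 1139.241ms=3b +75.949ms=1/5b
3) 1215.19ms=16/5b +151.899ms=2/5b
4) 1367.089ms=18/5b +75.949ms=1/5b
5) 1443.038ms=19/5b +75.949ms=1/5b
6) 1518.987ms=4b +216.998ms=4/7b
7) 1735.986ms=32/7b +216.998ms=4/7b
8) 1952.984ms=36/7b +216.998ms=4/7b
9) 2169.982ms=40/7b +216.998ms=4/7b
10) 2386.98ms=44/7b +216.998ms=4/7b
11) 2603.978ms=48/7b +216.998ms=4/7b
12) 2820.976ms=52/7b +216.998ms=4/7b
13) 3037.975ms=8b +1518.987ms=4b
14) 4556.962ms=12b +569.62ms=3/2b
15) 5126.582ms=27/2b +569.62ms=3/2b
16) 5696.203ms=15b +379.747ms=1b
Σ=16b of 16 (158bpm 4/4) — PASS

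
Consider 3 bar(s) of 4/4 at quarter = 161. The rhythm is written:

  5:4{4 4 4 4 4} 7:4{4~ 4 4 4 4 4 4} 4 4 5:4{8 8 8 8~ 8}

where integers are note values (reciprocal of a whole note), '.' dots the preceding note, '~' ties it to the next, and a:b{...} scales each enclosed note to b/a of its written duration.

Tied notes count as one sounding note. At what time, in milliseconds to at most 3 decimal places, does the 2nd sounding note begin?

note 2 onset = 4/5b = 298.137ms

1. 0.0ms @ 0 + 298.137ms (4/5)
2. 298.137ms @ 4/5 + 298.137ms (4/5)
3. 596.273ms @ 8/5 + 298.137ms (4/5)
4. 894.41ms @ 12/5 + 298.137ms (4/5)
5. 1192.547ms @ 16/5 + 298.137ms (4/5)
6. 1490.683ms @ 4 + 425.909ms (8/7)
7. 1916.593ms @ 36/7 + 212.955ms (4/7)
8. 2129.547ms @ 40/7 + 212.955ms (4/7)
9. 2342.502ms @ 44/7 + 212.955ms (4/7)
10. 2555.457ms @ 48/7 + 212.955ms (4/7)
11. 2768.412ms @ 52/7 + 212.955ms (4/7)
12. 2981.366ms @ 8 + 372.671ms (1)
13. 3354.037ms @ 9 + 372.671ms (1)
14. 3726.708ms @ 10 + 149.068ms (2/5)
15. 3875.776ms @ 52/5 + 149.068ms (2/5)
16. 4024.845ms @ 54/5 + 149.068ms (2/5)
17. 4173.913ms @ 56/5 + 298.137ms (4/5)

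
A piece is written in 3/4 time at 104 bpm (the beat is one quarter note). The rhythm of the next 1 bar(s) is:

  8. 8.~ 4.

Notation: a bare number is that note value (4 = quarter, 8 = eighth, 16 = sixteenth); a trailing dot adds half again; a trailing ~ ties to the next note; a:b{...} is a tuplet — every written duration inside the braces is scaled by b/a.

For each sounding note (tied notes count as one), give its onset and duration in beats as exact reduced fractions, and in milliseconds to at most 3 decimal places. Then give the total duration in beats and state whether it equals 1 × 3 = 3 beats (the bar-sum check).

1) 0.0ms=0b +432.692ms=3/4b
2) 432.692ms=3/4b +1298.077ms=9/4b
Σ=3b of 3 (104bpm 3/4) — PASS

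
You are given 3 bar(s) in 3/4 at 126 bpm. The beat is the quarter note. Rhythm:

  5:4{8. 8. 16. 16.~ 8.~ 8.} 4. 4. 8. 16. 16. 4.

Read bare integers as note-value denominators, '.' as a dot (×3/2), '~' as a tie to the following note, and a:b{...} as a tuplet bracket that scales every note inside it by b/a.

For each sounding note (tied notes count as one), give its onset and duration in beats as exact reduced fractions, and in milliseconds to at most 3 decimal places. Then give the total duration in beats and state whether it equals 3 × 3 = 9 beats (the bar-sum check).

1) 0.0ms=0b +285.714ms=3/5b
2) 285.714ms=3/5b +285.714ms=3/5b
3) 571.429ms=6/5b +142.857ms=3/10b
4) 714.286ms=3/2b +714.286ms=3/2b
5) 1428.571ms=3b +714.286ms=3/2b
6) 2142.857ms=9/2b +714.286ms=3/2b
7) 2857.143ms=6b +357.143ms=3/4b
8) 3214.286ms=27/4b +178.571ms=3/8b
9) 3392.857ms=57/8b +178.571ms=3/8b
10) 3571.429ms=15/2b +714.286ms=3/2b
Σ=9b of 9 (126bpm 3/4) — PASS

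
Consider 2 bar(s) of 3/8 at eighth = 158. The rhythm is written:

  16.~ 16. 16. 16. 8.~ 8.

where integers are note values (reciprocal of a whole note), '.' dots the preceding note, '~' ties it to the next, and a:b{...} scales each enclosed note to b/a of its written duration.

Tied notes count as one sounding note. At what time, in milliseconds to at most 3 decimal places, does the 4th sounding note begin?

note 4 onset = 3b = 1139.241ms

1. 0.0ms @ 0 + 569.62ms (3/2)
2. 569.62ms @ 3/2 + 284.81ms (3/4)
3. 854.43ms @ 9/4 + 284.81ms (3/4)
4. 1139.241ms @ 3 + 1139.241ms (3)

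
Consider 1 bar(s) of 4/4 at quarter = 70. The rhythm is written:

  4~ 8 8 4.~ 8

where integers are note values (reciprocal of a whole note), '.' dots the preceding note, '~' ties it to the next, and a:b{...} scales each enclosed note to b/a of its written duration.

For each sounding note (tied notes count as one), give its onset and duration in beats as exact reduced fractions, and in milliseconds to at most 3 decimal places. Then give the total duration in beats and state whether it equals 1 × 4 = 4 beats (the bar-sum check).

1) 0.0ms=0b +1285.714ms=3/2b
2) 1285.714ms=3/2b +428.571ms=1/2b
3) 1714.286ms=2b +1714.286ms=2b
Σ=4b of 4 (70bpm 4/4) — PASS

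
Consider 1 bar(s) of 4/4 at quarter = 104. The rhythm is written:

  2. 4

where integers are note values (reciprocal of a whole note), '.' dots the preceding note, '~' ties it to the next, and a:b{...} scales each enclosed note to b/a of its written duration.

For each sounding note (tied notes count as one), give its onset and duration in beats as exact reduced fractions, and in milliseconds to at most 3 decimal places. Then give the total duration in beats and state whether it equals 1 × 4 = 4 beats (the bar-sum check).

1) 0.0ms=0b +1730.769ms=3b
2) 1730.769ms=3b +576.923ms=1b
Σ=4b of 4 (104bpm 4/4) — PASS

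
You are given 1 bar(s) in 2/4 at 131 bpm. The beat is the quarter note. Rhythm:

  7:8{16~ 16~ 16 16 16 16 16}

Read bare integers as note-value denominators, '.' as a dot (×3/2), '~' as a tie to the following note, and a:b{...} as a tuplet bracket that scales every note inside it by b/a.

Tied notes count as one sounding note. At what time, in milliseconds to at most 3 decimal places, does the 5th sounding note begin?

note 5 onset = 12/7b = 785.169ms

1. 0.0ms @ 0 + 392.585ms (6/7)
2. 392.585ms @ 6/7 + 130.862ms (2/7)
3. 523.446ms @ 8/7 + 130.862ms (2/7)
4. 654.308ms @ 10/7 + 130.862ms (2/7)
5. 785.169ms @ 12/7 + 130.862ms (2/7)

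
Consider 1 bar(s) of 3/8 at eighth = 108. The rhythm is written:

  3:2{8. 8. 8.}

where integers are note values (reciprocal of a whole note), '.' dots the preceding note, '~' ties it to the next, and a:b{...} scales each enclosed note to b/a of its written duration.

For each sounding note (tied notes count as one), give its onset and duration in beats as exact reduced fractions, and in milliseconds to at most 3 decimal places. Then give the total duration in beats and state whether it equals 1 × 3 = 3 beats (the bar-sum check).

1) 0.0ms=0b +555.556ms=1b
2) 555.556ms=1b +555.556ms=1b
3) 1111.111ms=2b +555.556ms=1b
Σ=3b of 3 (108bpm 3/8) — PASS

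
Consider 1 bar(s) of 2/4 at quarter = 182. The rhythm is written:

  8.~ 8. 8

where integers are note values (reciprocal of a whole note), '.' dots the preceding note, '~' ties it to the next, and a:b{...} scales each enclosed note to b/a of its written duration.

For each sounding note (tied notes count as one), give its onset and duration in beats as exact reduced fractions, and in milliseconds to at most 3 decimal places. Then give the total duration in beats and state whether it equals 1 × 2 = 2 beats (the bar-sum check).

1) 0.0ms=0b +494.505ms=3/2b
2) 494.505ms=3/2b +164.835ms=1/2b
Σ=2b of 2 (182bpm 2/4) — PASS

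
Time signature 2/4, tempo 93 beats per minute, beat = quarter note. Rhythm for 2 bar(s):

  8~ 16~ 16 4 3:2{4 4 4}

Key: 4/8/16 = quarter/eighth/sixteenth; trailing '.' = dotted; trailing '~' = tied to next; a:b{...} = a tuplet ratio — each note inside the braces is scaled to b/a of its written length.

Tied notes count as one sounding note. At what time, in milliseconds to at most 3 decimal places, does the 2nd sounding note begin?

1. 0.0ms @ 0 + 645.161ms (1)
2. 645.161ms @ 1 + 645.161ms (1)
3. 1290.323ms @ 2 + 430.108ms (2/3)
4. 1720.43ms @ 8/3 + 430.108ms (2/3)
5. 2150.538ms @ 10/3 + 430.108ms (2/3)

note 2 onset = 1b = 645.161ms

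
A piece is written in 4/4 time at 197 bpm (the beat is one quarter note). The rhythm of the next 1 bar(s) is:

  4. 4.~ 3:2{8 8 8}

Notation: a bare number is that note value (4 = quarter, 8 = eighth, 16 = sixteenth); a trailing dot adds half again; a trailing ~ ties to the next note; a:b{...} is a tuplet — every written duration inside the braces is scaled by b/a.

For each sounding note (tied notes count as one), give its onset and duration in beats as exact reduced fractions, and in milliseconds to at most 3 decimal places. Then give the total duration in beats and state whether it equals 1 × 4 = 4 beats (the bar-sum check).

1) 0.0ms=0b +456.853ms=3/2b
2) 456.853ms=3/2b +558.376ms=11/6b
3) 1015.228ms=10/3b +101.523ms=1/3b
4) 1116.751ms=11/3b +101.523ms=1/3b
Σ=4b of 4 (197bpm 4/4) — PASS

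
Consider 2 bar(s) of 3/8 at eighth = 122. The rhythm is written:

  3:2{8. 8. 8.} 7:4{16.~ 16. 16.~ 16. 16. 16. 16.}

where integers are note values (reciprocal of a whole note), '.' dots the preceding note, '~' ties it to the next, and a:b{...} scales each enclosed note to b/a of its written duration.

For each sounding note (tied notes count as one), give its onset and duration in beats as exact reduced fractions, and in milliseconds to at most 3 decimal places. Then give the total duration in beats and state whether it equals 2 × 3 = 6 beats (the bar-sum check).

1) 0.0ms=0b +491.803ms=1b
2) 491.803ms=1b +491.803ms=1b
3) 983.607ms=2b +491.803ms=1b
4) 1475.41ms=3b +421.546ms=6/7b
5) 1896.956ms=27/7b +421.546ms=6/7b
6) 2318.501ms=33/7b +210.773ms=3/7b
7) 2529.274ms=36/7b +210.773ms=3/7b
8) 2740.047ms=39/7b +210.773ms=3/7b
Σ=6b of 6 (122bpm 3/8) — PASS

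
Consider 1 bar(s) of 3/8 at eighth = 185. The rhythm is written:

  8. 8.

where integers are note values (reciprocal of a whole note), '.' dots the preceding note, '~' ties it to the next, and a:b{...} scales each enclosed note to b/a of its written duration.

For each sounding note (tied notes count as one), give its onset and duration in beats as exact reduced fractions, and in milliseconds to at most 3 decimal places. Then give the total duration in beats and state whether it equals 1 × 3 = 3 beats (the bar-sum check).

1) 0.0ms=0b +486.486ms=3/2b
2) 486.486ms=3/2b +486.486ms=3/2b
Σ=3b of 3 (185bpm 3/8) — PASS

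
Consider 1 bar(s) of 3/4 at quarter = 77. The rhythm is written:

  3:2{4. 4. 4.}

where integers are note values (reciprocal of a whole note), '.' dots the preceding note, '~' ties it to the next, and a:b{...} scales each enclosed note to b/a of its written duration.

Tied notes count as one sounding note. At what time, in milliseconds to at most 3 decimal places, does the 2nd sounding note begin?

note 2 onset = 1b = 779.221ms

1. 0.0ms @ 0 + 779.221ms (1)
2. 779.221ms @ 1 + 779.221ms (1)
3. 1558.442ms @ 2 + 779.221ms (1)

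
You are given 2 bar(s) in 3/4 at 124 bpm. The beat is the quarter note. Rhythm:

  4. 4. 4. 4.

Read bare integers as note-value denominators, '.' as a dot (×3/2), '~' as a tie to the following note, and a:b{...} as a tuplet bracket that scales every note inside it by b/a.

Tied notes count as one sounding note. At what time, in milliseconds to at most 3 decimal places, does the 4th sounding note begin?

1. 0.0ms @ 0 + 725.806ms (3/2)
2. 725.806ms @ 3/2 + 725.806ms (3/2)
3. 1451.613ms @ 3 + 725.806ms (3/2)
4. 2177.419ms @ 9/2 + 725.806ms (3/2)

note 4 onset = 9/2b = 2177.419ms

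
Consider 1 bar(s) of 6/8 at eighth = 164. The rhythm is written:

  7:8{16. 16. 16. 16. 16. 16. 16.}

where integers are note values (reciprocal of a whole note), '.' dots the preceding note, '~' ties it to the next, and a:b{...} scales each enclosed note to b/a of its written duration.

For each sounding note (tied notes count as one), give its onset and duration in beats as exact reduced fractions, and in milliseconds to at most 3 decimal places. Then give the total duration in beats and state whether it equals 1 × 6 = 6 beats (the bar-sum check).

1) 0.0ms=0b +313.589ms=6/7b
2) 313.589ms=6/7b +313.589ms=6/7b
3) 627.178ms=12/7b +313.589ms=6/7b
4) 940.767ms=18/7b +313.589ms=6/7b
5) 1254.355ms=24/7b +313.589ms=6/7b
6) 1567.944ms=30/7b +313.589ms=6/7b
7) 1881.533ms=36/7b +313.589ms=6/7b
Σ=6b of 6 (164bpm 6/8) — PASS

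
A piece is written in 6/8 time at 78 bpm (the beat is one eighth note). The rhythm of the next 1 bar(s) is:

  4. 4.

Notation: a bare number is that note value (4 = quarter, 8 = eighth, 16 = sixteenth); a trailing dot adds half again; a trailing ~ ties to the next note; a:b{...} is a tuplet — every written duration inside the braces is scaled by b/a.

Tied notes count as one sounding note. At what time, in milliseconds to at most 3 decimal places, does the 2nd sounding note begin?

note 2 onset = 3b = 2307.692ms

1. 0.0ms @ 0 + 2307.692ms (3)
2. 2307.692ms @ 3 + 2307.692ms (3)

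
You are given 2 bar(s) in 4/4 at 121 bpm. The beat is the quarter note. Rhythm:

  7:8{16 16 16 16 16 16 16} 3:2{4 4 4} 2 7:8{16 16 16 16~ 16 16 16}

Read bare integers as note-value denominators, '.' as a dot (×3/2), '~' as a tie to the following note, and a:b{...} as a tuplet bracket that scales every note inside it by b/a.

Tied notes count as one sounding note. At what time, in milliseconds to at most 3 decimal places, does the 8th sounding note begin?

1. 0.0ms @ 0 + 141.677ms (2/7)
2. 141.677ms @ 2/7 + 141.677ms (2/7)
3. 283.353ms @ 4/7 + 141.677ms (2/7)
4. 425.03ms @ 6/7 + 141.677ms (2/7)
5. 566.706ms @ 8/7 + 141.677ms (2/7)
6. 708.383ms @ 10/7 + 141.677ms (2/7)
7. 850.059ms @ 12/7 + 141.677ms (2/7)
8. 991.736ms @ 2 + 330.579ms (2/3)
9. 1322.314ms @ 8/3 + 330.579ms (2/3)
10. 1652.893ms @ 10/3 + 330.579ms (2/3)
11. 1983.471ms @ 4 + 991.736ms (2)
12. 2975.207ms @ 6 + 141.677ms (2/7)
13. 3116.883ms @ 44/7 + 141.677ms (2/7)
14. 3258.56ms @ 46/7 + 141.677ms (2/7)
15. 3400.236ms @ 48/7 + 283.353ms (4/7)
16. 3683.589ms @ 52/7 + 141.677ms (2/7)
17. 3825.266ms @ 54/7 + 141.677ms (2/7)

note 8 onset = 2b = 991.736ms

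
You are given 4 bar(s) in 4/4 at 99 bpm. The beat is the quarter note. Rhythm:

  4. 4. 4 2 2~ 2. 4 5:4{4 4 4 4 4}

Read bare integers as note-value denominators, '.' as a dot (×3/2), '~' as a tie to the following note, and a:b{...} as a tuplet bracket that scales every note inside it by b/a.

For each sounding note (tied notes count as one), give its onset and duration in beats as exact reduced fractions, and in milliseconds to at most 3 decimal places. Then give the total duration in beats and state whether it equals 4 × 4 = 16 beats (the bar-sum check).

1) 0.0ms=0b +909.091ms=3/2b
2) 909.091ms=3/2b +909.091ms=3/2b
3) 1818.182ms=3b +606.061ms=1b
4) 2424.242ms=4b +1212.121ms=2b
5) 3636.364ms=6b +3030.303ms=5b
6) 6666.667ms=11b +606.061ms=1b
7) 7272.727ms=12b +484.848ms=4/5b
8) 7757.576ms=64/5b +484.848ms=4/5b
9) 8242.424ms=68/5b +484.848ms=4/5b
10) 8727.273ms=72/5b +484.848ms=4/5b
11) 9212.121ms=76/5b +484.848ms=4/5b
Σ=16b of 16 (99bpm 4/4) — PASS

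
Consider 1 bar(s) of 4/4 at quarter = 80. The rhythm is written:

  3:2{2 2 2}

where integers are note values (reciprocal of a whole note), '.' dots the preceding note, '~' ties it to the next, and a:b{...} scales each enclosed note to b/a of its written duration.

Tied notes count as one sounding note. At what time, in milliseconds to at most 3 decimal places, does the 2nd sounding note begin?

1. 0.0ms @ 0 + 1000.0ms (4/3)
2. 1000.0ms @ 4/3 + 1000.0ms (4/3)
3. 2000.0ms @ 8/3 + 1000.0ms (4/3)

note 2 onset = 4/3b = 1000.0ms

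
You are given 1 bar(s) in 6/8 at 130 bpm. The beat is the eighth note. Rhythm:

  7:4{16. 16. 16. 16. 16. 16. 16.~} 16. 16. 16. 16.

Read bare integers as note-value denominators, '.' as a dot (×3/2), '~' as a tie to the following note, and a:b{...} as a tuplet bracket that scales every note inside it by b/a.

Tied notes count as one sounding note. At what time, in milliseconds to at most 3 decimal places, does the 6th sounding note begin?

1. 0.0ms @ 0 + 197.802ms (3/7)
2. 197.802ms @ 3/7 + 197.802ms (3/7)
3. 395.604ms @ 6/7 + 197.802ms (3/7)
4. 593.407ms @ 9/7 + 197.802ms (3/7)
5. 791.209ms @ 12/7 + 197.802ms (3/7)
6. 989.011ms @ 15/7 + 197.802ms (3/7)
7. 1186.813ms @ 18/7 + 543.956ms (33/28)
8. 1730.769ms @ 15/4 + 346.154ms (3/4)
9. 2076.923ms @ 9/2 + 346.154ms (3/4)
10. 2423.077ms @ 21/4 + 346.154ms (3/4)

note 6 onset = 15/7b = 989.011ms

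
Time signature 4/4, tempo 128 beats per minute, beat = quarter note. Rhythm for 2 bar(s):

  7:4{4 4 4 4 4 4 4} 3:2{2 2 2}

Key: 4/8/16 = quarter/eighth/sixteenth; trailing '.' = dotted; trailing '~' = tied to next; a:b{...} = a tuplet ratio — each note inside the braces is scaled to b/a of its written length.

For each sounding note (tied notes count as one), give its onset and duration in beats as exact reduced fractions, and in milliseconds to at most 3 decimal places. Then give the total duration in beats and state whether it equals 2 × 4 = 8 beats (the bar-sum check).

1) 0.0ms=0b +267.857ms=4/7b
2) 267.857ms=4/7b +267.857ms=4/7b
3) 535.714ms=8/7b +267.857ms=4/7b
4) 803.571ms=12/7b +267.857ms=4/7b
5) 1071.429ms=16/7b +267.857ms=4/7b
6) 1339.286ms=20/7b +267.857ms=4/7b
7) 1607.143ms=24/7b +267.857ms=4/7b
8) 1875.0ms=4b +625.0ms=4/3b
9) 2500.0ms=16/3b +625.0ms=4/3b
10) 3125.0ms=20/3b +625.0ms=4/3b
Σ=8b of 8 (128bpm 4/4) — PASS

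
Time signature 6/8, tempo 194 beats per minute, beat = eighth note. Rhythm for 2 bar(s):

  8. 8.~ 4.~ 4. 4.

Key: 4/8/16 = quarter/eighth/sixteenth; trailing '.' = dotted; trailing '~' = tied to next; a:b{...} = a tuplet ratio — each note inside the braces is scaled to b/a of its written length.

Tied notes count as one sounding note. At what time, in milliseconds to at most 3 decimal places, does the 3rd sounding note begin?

1. 0.0ms @ 0 + 463.918ms (3/2)
2. 463.918ms @ 3/2 + 2319.588ms (15/2)
3. 2783.505ms @ 9 + 927.835ms (3)

note 3 onset = 9b = 2783.505ms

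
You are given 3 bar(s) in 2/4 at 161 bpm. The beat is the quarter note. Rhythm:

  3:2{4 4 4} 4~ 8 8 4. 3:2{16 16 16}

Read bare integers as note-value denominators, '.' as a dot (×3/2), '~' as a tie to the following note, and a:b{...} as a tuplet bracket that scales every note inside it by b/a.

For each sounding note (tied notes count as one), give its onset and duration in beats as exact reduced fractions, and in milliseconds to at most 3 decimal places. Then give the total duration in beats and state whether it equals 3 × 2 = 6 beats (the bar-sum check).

1) 0.0ms=0b +248.447ms=2/3b
2) 248.447ms=2/3b +248.447ms=2/3b
3) 496.894ms=4/3b +248.447ms=2/3b
4) 745.342ms=2b +559.006ms=3/2b
5) 1304.348ms=7/2b +186.335ms=1/2b
6) 1490.683ms=4b +559.006ms=3/2b
7) 2049.689ms=11/2b +62.112ms=1/6b
8) 2111.801ms=17/3b +62.112ms=1/6b
9) 2173.913ms=35/6b +62.112ms=1/6b
Σ=6b of 6 (161bpm 2/4) — PASS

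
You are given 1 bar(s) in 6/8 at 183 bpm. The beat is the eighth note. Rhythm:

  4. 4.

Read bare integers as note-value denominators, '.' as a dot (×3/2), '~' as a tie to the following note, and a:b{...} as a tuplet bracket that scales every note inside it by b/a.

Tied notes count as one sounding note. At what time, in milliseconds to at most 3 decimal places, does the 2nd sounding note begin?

1. 0.0ms @ 0 + 983.607ms (3)
2. 983.607ms @ 3 + 983.607ms (3)

note 2 onset = 3b = 983.607ms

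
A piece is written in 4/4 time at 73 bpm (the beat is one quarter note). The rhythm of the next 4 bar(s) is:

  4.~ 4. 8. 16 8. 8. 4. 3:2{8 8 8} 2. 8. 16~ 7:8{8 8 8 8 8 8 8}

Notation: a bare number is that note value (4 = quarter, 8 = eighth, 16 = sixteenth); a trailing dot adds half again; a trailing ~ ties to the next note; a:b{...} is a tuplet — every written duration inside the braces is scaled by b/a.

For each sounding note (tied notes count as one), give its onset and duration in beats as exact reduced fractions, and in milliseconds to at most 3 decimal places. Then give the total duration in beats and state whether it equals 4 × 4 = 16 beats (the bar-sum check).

1) 0.0ms=0b +2465.753ms=3b
2) 2465.753ms=3b +616.438ms=3/4b
3) 3082.192ms=15/4b +205.479ms=1/4b
4) 3287.671ms=4b +616.438ms=3/4b
5) 3904.11ms=19/4b +616.438ms=3/4b
6) 4520.548ms=11/2b +1232.877ms=3/2b
7) 5753.425ms=7b +273.973ms=1/3b
8) 6027.397ms=22/3b +273.973ms=1/3b
9) 6301.37ms=23/3b +273.973ms=1/3b
10) 6575.342ms=8b +2465.753ms=3b
11) 9041.096ms=11b +616.438ms=3/4b
12) 9657.534ms=47/4b +675.147ms=23/28b
13) 10332.681ms=88/7b +469.667ms=4/7b
14) 10802.348ms=92/7b +469.667ms=4/7b
15) 11272.016ms=96/7b +469.667ms=4/7b
16) 11741.683ms=100/7b +469.667ms=4/7b
17) 12211.35ms=104/7b +469.667ms=4/7b
18) 12681.018ms=108/7b +469.667ms=4/7b
Σ=16b of 16 (73bpm 4/4) — PASS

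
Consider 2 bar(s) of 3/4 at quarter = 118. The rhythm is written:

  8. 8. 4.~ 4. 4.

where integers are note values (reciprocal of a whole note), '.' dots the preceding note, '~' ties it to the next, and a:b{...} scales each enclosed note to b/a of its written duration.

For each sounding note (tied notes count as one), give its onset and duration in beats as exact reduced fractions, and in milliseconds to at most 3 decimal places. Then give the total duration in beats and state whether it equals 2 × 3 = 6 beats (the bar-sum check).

1) 0.0ms=0b +381.356ms=3/4b
2) 381.356ms=3/4b +381.356ms=3/4b
3) 762.712ms=3/2b +1525.424ms=3b
4) 2288.136ms=9/2b +762.712ms=3/2b
Σ=6b of 6 (118bpm 3/4) — PASS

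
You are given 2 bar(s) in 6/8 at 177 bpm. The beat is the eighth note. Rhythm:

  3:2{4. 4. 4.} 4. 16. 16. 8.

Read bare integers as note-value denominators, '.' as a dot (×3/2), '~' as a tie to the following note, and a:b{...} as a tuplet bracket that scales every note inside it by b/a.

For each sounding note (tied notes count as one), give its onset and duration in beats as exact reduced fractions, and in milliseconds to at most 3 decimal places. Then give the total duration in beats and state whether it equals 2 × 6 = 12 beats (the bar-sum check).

1) 0.0ms=0b +677.966ms=2b
2) 677.966ms=2b +677.966ms=2b
3) 1355.932ms=4b +677.966ms=2b
4) 2033.898ms=6b +1016.949ms=3b
5) 3050.847ms=9b +254.237ms=3/4b
6) 3305.085ms=39/4b +254.237ms=3/4b
7) 3559.322ms=21/2b +508.475ms=3/2b
Σ=12b of 12 (177bpm 6/8) — PASS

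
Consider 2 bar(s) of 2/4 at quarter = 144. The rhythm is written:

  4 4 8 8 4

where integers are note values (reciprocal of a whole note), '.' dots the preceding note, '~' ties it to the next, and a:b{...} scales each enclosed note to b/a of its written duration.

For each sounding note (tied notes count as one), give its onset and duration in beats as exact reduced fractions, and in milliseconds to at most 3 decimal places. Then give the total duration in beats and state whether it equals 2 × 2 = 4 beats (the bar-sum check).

1) 0.0ms=0b +416.667ms=1b
2) 416.667ms=1b +416.667ms=1b
3) 833.333ms=2b +208.333ms=1/2b
4) 1041.667ms=5/2b +208.333ms=1/2b
5) 1250.0ms=3b +416.667ms=1b
Σ=4b of 4 (144bpm 2/4) — PASS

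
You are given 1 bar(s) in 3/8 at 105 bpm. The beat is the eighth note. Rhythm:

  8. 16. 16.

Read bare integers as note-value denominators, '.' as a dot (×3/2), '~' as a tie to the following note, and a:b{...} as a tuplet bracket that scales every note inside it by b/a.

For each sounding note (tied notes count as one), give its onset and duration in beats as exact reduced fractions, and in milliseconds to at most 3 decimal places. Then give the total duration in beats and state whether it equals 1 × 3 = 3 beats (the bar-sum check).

1) 0.0ms=0b +857.143ms=3/2b
2) 857.143ms=3/2b +428.571ms=3/4b
3) 1285.714ms=9/4b +428.571ms=3/4b
Σ=3b of 3 (105bpm 3/8) — PASS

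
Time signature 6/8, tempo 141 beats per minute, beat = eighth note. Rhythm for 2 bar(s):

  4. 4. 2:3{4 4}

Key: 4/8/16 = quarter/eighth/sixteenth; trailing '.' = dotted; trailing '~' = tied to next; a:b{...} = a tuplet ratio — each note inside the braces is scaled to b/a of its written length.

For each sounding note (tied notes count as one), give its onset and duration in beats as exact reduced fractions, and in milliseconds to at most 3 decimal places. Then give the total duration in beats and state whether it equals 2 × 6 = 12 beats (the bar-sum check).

1) 0.0ms=0b +1276.596ms=3b
2) 1276.596ms=3b +1276.596ms=3b
3) 2553.191ms=6b +1276.596ms=3b
4) 3829.787ms=9b +1276.596ms=3b
Σ=12b of 12 (141bpm 6/8) — PASS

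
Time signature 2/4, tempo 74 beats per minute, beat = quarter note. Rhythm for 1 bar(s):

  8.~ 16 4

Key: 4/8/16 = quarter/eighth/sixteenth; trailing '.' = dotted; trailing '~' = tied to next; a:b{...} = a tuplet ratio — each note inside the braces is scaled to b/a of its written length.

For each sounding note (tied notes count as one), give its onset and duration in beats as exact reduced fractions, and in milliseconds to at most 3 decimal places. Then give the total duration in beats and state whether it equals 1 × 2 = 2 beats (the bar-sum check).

1) 0.0ms=0b +810.811ms=1b
2) 810.811ms=1b +810.811ms=1b
Σ=2b of 2 (74bpm 2/4) — PASS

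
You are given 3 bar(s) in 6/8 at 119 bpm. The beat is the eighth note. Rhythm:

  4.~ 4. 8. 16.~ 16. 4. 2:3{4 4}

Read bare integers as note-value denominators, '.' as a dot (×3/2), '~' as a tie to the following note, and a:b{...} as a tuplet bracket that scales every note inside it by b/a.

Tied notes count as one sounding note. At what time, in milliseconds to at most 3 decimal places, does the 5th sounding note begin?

note 5 onset = 12b = 6050.42ms

1. 0.0ms @ 0 + 3025.21ms (6)
2. 3025.21ms @ 6 + 756.303ms (3/2)
3. 3781.513ms @ 15/2 + 756.303ms (3/2)
4. 4537.815ms @ 9 + 1512.605ms (3)
5. 6050.42ms @ 12 + 1512.605ms (3)
6. 7563.025ms @ 15 + 1512.605ms (3)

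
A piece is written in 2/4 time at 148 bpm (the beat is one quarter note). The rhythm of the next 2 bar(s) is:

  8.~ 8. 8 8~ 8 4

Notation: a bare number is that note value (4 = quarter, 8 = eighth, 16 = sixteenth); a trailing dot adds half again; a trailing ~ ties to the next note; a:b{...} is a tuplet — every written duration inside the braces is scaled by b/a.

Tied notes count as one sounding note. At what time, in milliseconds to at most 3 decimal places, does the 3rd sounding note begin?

1. 0.0ms @ 0 + 608.108ms (3/2)
2. 608.108ms @ 3/2 + 202.703ms (1/2)
3. 810.811ms @ 2 + 405.405ms (1)
4. 1216.216ms @ 3 + 405.405ms (1)

note 3 onset = 2b = 810.811ms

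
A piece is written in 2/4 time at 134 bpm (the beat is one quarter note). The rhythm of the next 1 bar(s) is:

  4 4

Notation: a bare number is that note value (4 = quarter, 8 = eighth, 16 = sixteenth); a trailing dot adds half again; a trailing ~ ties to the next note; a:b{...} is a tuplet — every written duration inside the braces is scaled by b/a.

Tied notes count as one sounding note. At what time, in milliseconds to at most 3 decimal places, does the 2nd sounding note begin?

1. 0.0ms @ 0 + 447.761ms (1)
2. 447.761ms @ 1 + 447.761ms (1)

note 2 onset = 1b = 447.761ms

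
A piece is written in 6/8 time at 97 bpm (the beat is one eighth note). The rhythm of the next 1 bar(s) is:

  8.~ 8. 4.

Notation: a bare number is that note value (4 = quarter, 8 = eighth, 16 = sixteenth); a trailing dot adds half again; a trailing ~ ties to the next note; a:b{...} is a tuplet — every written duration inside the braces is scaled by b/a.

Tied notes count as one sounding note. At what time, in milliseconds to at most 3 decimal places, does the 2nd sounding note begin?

1. 0.0ms @ 0 + 1855.67ms (3)
2. 1855.67ms @ 3 + 1855.67ms (3)

note 2 onset = 3b = 1855.67ms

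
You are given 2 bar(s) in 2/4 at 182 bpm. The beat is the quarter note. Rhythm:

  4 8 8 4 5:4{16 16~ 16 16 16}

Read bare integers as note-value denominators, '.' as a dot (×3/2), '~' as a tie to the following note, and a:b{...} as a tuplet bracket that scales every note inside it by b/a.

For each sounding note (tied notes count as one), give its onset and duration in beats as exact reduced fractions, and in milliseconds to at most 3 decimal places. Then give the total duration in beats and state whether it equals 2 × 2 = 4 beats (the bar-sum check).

1) 0.0ms=0b +329.67ms=1b
2) 329.67ms=1b +164.835ms=1/2b
3) 494.505ms=3/2b +164.835ms=1/2b
4) 659.341ms=2b +329.67ms=1b
5) 989.011ms=3b +65.934ms=1/5b
6) 1054.945ms=16/5b +131.868ms=2/5b
7) 1186.813ms=18/5b +65.934ms=1/5b
8) 1252.747ms=19/5b +65.934ms=1/5b
Σ=4b of 4 (182bpm 2/4) — PASS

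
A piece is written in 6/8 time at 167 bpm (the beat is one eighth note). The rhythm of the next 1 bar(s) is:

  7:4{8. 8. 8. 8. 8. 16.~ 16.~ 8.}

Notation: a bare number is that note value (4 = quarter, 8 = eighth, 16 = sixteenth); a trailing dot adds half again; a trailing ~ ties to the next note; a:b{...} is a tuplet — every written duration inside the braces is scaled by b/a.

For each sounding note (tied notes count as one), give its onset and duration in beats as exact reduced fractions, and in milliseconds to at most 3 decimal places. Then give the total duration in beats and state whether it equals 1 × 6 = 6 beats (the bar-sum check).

1) 0.0ms=0b +307.956ms=6/7b
2) 307.956ms=6/7b +307.956ms=6/7b
3) 615.911ms=12/7b +307.956ms=6/7b
4) 923.867ms=18/7b +307.956ms=6/7b
5) 1231.822ms=24/7b +307.956ms=6/7b
6) 1539.778ms=30/7b +615.911ms=12/7b
Σ=6b of 6 (167bpm 6/8) — PASS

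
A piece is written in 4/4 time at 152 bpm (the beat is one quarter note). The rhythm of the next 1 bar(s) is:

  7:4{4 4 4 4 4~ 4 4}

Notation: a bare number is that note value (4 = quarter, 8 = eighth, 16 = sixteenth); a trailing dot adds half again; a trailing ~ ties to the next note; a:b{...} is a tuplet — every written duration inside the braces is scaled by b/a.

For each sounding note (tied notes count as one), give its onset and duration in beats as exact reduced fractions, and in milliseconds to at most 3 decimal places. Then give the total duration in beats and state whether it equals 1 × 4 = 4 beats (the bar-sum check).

1) 0.0ms=0b +225.564ms=4/7b
2) 225.564ms=4/7b +225.564ms=4/7b
3) 451.128ms=8/7b +225.564ms=4/7b
4) 676.692ms=12/7b +225.564ms=4/7b
5) 902.256ms=16/7b +451.128ms=8/7b
6) 1353.383ms=24/7b +225.564ms=4/7b
Σ=4b of 4 (152bpm 4/4) — PASS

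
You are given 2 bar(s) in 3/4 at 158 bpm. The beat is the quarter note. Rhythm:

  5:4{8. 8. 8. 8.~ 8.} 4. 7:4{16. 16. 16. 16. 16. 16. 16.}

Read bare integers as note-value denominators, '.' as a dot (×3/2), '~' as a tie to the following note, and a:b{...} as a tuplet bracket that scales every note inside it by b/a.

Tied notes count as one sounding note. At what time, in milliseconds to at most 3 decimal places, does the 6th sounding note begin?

1. 0.0ms @ 0 + 227.848ms (3/5)
2. 227.848ms @ 3/5 + 227.848ms (3/5)
3. 455.696ms @ 6/5 + 227.848ms (3/5)
4. 683.544ms @ 9/5 + 455.696ms (6/5)
5. 1139.241ms @ 3 + 569.62ms (3/2)
6. 1708.861ms @ 9/2 + 81.374ms (3/14)
7. 1790.235ms @ 33/7 + 81.374ms (3/14)
8. 1871.609ms @ 69/14 + 81.374ms (3/14)
9. 1952.984ms @ 36/7 + 81.374ms (3/14)
10. 2034.358ms @ 75/14 + 81.374ms (3/14)
11. 2115.732ms @ 39/7 + 81.374ms (3/14)
12. 2197.107ms @ 81/14 + 81.374ms (3/14)

note 6 onset = 9/2b = 1708.861ms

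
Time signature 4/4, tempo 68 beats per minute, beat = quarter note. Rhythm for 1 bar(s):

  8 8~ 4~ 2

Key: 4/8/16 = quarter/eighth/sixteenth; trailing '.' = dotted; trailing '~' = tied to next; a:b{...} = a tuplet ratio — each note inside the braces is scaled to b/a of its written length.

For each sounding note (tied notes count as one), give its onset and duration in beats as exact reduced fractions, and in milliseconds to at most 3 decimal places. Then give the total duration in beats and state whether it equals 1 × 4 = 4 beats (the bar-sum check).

1) 0.0ms=0b +441.176ms=1/2b
2) 441.176ms=1/2b +3088.235ms=7/2b
Σ=4b of 4 (68bpm 4/4) — PASS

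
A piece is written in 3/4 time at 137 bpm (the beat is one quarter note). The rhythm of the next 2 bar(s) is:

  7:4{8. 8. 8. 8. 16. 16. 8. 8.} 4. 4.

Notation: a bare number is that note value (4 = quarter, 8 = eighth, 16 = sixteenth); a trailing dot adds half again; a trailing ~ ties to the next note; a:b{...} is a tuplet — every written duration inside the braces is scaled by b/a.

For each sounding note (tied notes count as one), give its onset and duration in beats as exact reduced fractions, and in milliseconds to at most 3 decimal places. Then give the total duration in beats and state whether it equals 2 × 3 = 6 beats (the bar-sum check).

1) 0.0ms=0b +187.696ms=3/7b
2) 187.696ms=3/7b +187.696ms=3/7b
3) 375.391ms=6/7b +187.696ms=3/7b
4) 563.087ms=9/7b +187.696ms=3/7b
5) 750.782ms=12/7b +93.848ms=3/14b
6) 844.63ms=27/14b +93.848ms=3/14b
7) 938.478ms=15/7b +187.696ms=3/7b
8) 1126.173ms=18/7b +187.696ms=3/7b
9) 1313.869ms=3b +656.934ms=3/2b
10) 1970.803ms=9/2b +656.934ms=3/2b
Σ=6b of 6 (137bpm 3/4) — PASS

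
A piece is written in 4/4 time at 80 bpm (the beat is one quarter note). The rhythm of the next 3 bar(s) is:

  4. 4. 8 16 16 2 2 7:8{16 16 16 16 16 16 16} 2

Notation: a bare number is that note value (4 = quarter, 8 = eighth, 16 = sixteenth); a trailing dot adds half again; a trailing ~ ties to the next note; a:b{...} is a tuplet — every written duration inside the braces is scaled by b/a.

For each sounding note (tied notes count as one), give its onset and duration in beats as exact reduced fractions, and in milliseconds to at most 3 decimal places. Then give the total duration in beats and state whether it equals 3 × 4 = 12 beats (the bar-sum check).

1) 0.0ms=0b +1125.0ms=3/2b
2) 1125.0ms=3/2b +1125.0ms=3/2b
3) 2250.0ms=3b +375.0ms=1/2b
4) 2625.0ms=7/2b +187.5ms=1/4b
5) 2812.5ms=15/4b +187.5ms=1/4b
6) 3000.0ms=4b +1500.0ms=2b
7) 4500.0ms=6b +1500.0ms=2b
8) 6000.0ms=8b +214.286ms=2/7b
9) 6214.286ms=58/7b +214.286ms=2/7b
10) 6428.571ms=60/7b +214.286ms=2/7b
11) 6642.857ms=62/7b +214.286ms=2/7b
12) 6857.143ms=64/7b +214.286ms=2/7b
13) 7071.429ms=66/7b +214.286ms=2/7b
14) 7285.714ms=68/7b +214.286ms=2/7b
15) 7500.0ms=10b +1500.0ms=2b
Σ=12b of 12 (80bpm 4/4) — PASS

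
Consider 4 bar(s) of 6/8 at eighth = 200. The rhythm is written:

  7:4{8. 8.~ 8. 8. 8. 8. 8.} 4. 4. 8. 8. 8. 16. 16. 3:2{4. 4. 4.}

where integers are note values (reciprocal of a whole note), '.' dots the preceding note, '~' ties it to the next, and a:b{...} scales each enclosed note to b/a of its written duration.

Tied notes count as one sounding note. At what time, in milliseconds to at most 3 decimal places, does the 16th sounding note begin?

1. 0.0ms @ 0 + 257.143ms (6/7)
2. 257.143ms @ 6/7 + 514.286ms (12/7)
3. 771.429ms @ 18/7 + 257.143ms (6/7)
4. 1028.571ms @ 24/7 + 257.143ms (6/7)
5. 1285.714ms @ 30/7 + 257.143ms (6/7)
6. 1542.857ms @ 36/7 + 257.143ms (6/7)
7. 1800.0ms @ 6 + 900.0ms (3)
8. 2700.0ms @ 9 + 900.0ms (3)
9. 3600.0ms @ 12 + 450.0ms (3/2)
10. 4050.0ms @ 27/2 + 450.0ms (3/2)
11. 4500.0ms @ 15 + 450.0ms (3/2)
12. 4950.0ms @ 33/2 + 225.0ms (3/4)
13. 5175.0ms @ 69/4 + 225.0ms (3/4)
14. 5400.0ms @ 18 + 600.0ms (2)
15. 6000.0ms @ 20 + 600.0ms (2)
16. 6600.0ms @ 22 + 600.0ms (2)

note 16 onset = 22b = 6600.0ms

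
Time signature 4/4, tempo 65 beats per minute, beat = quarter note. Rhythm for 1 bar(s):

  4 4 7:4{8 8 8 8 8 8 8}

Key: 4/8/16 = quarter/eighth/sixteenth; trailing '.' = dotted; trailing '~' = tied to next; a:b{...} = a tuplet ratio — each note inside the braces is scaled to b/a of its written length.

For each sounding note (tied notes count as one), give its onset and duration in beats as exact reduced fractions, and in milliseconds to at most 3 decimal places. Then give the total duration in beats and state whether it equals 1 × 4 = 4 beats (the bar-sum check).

1) 0.0ms=0b +923.077ms=1b
2) 923.077ms=1b +923.077ms=1b
3) 1846.154ms=2b +263.736ms=2/7b
4) 2109.89ms=16/7b +263.736ms=2/7b
5) 2373.626ms=18/7b +263.736ms=2/7b
6) 2637.363ms=20/7b +263.736ms=2/7b
7) 2901.099ms=22/7b +263.736ms=2/7b
8) 3164.835ms=24/7b +263.736ms=2/7b
9) 3428.571ms=26/7b +263.736ms=2/7b
Σ=4b of 4 (65bpm 4/4) — PASS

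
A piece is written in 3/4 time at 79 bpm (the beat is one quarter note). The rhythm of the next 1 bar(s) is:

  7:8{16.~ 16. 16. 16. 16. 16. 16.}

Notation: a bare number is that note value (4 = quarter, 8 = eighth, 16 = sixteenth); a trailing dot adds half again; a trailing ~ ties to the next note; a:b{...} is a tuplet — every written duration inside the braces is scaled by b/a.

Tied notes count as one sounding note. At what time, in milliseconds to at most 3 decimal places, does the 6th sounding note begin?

1. 0.0ms @ 0 + 650.995ms (6/7)
2. 650.995ms @ 6/7 + 325.497ms (3/7)
3. 976.492ms @ 9/7 + 325.497ms (3/7)
4. 1301.989ms @ 12/7 + 325.497ms (3/7)
5. 1627.486ms @ 15/7 + 325.497ms (3/7)
6. 1952.984ms @ 18/7 + 325.497ms (3/7)

note 6 onset = 18/7b = 1952.984ms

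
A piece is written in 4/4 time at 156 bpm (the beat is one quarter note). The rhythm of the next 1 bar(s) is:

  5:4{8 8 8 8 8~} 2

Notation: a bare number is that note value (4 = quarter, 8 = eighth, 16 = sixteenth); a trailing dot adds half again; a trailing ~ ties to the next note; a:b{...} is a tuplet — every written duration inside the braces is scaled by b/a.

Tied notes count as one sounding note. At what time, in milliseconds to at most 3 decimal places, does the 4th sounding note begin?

note 4 onset = 6/5b = 461.538ms

1. 0.0ms @ 0 + 153.846ms (2/5)
2. 153.846ms @ 2/5 + 153.846ms (2/5)
3. 307.692ms @ 4/5 + 153.846ms (2/5)
4. 461.538ms @ 6/5 + 153.846ms (2/5)
5. 615.385ms @ 8/5 + 923.077ms (12/5)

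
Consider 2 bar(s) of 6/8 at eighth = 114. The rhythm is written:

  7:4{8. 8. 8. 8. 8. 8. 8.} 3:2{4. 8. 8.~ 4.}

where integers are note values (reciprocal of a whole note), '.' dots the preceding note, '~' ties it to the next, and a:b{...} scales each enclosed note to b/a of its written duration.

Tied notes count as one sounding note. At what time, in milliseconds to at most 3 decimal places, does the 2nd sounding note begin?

note 2 onset = 6/7b = 451.128ms

1. 0.0ms @ 0 + 451.128ms (6/7)
2. 451.128ms @ 6/7 + 451.128ms (6/7)
3. 902.256ms @ 12/7 + 451.128ms (6/7)
4. 1353.383ms @ 18/7 + 451.128ms (6/7)
5. 1804.511ms @ 24/7 + 451.128ms (6/7)
6. 2255.639ms @ 30/7 + 451.128ms (6/7)
7. 2706.767ms @ 36/7 + 451.128ms (6/7)
8. 3157.895ms @ 6 + 1052.632ms (2)
9. 4210.526ms @ 8 + 526.316ms (1)
10. 4736.842ms @ 9 + 1578.947ms (3)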